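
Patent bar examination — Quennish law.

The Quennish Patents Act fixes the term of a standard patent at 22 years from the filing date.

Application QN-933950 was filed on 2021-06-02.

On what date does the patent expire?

Filing date + 22 years → 2 June 2043.

June 2, 2043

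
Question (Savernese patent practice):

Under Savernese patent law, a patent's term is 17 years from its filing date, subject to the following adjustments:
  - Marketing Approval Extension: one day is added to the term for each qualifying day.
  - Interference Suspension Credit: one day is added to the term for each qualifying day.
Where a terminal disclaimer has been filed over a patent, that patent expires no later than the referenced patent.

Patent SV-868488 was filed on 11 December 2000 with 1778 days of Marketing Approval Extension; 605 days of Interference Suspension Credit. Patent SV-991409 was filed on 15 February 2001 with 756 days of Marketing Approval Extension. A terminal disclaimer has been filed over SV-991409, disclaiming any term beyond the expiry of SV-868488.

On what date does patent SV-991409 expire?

March 12, 2020

Natural term of SV-991409:
  Base: filing + 17 years → 15 February 2018.
  Marketing Approval Extension: +756 days → 12 March 2020.
Expiry of referenced patent SV-868488:
  Base: filing + 17 years → 11 December 2017.
  Marketing Approval Extension: +1778 days → 24 October 2022.
  Interference Suspension Credit: +605 days → 20 June 2024.
Terminal disclaimer: SV-991409 expires on the earlier of 12 March 2020 and 20 June 2024.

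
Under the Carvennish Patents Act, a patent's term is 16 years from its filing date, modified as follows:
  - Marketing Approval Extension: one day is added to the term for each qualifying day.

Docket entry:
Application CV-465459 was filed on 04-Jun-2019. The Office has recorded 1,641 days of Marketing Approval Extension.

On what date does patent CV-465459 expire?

December 1, 2039

Base term: filing date + 16 years → 4 June 2035.
Marketing Approval Extension: +1641 days → 1 December 2039.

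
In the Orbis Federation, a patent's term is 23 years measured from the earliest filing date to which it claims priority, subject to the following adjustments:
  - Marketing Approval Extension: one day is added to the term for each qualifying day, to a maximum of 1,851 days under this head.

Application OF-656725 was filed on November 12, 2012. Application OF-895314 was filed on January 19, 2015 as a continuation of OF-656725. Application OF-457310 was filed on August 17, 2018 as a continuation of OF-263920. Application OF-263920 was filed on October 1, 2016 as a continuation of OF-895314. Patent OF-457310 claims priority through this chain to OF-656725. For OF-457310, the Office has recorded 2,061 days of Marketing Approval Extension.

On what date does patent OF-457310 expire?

Earliest priority filing: 12 November 2012.
Base term: 12 November 2012 + 23 years → 12 November 2035.
Marketing Approval Extension: 2061 days claimed exceeds the 1851-day cap, so +1851 days → 6 December 2040.

2040-12-06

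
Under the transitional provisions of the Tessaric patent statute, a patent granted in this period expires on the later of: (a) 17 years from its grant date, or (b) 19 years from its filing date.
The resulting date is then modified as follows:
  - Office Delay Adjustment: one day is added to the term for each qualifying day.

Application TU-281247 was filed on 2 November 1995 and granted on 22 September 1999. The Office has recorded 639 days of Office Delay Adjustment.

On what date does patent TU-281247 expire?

(a) grant + 17 years → 22 September 2016.
(b) filing + 19 years → 2 November 2014.
Later of the two: 22 September 2016.
Office Delay Adjustment: +639 days → 23 June 2018.

June 23, 2018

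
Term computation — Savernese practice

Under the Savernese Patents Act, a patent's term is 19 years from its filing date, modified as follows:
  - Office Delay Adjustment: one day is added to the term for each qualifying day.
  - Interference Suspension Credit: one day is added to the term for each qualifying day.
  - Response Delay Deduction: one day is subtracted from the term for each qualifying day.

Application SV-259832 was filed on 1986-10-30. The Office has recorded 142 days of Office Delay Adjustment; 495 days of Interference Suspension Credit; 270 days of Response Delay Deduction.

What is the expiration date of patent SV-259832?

Base term: filing date + 19 years → 30 October 2005.
Office Delay Adjustment: +142 days → 21 March 2006.
Interference Suspension Credit: +495 days → 29 July 2007.
Response Delay Deduction: −270 days → 1 November 2006.

November 1, 2006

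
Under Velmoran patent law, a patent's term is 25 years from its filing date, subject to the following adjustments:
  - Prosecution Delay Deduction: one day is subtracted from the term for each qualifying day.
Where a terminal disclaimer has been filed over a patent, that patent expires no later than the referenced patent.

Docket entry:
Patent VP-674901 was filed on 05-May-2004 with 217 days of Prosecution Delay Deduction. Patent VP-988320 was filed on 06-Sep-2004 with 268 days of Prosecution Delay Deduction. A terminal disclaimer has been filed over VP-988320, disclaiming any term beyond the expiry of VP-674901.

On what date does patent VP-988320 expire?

2028-09-30

Natural term of VP-988320:
  Base: filing + 25 years → 6 September 2029.
  Prosecution Delay Deduction: −268 days → 12 December 2028.
Expiry of referenced patent VP-674901:
  Base: filing + 25 years → 5 May 2029.
  Prosecution Delay Deduction: −217 days → 30 September 2028.
Terminal disclaimer: VP-988320 expires on the earlier of 12 December 2028 and 30 September 2028.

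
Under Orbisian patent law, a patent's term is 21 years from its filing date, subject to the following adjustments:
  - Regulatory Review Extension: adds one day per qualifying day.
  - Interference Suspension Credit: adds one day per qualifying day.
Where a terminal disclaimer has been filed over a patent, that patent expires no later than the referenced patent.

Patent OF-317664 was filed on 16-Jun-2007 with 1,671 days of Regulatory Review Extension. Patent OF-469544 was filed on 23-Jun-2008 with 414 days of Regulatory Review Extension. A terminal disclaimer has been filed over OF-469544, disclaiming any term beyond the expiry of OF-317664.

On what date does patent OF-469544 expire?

Natural term of OF-469544:
  Base: filing + 21 years → 23 June 2029.
  Regulatory Review Extension: +414 days → 11 August 2030.
Expiry of referenced patent OF-317664:
  Base: filing + 21 years → 16 June 2028.
  Regulatory Review Extension: +1671 days → 12 January 2033.
Terminal disclaimer: OF-469544 expires on the earlier of 11 August 2030 and 12 January 2033.

2030-08-11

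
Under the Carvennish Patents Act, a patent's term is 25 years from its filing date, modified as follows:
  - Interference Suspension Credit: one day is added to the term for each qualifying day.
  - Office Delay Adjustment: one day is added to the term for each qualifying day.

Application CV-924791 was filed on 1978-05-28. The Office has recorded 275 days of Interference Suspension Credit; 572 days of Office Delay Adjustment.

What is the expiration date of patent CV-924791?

2005-09-21

Base term: filing date + 25 years → 28 May 2003.
Interference Suspension Credit: +275 days → 27 February 2004.
Office Delay Adjustment: +572 days → 21 September 2005.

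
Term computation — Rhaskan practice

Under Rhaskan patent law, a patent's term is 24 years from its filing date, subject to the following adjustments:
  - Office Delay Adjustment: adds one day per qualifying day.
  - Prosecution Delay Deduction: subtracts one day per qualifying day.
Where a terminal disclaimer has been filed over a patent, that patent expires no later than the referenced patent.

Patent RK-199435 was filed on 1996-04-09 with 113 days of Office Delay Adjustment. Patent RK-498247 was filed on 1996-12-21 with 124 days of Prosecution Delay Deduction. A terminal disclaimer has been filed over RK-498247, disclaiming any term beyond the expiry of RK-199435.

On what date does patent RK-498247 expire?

Natural term of RK-498247:
  Base: filing + 24 years → 21 December 2020.
  Prosecution Delay Deduction: −124 days → 19 August 2020.
Expiry of referenced patent RK-199435:
  Base: filing + 24 years → 9 April 2020.
  Office Delay Adjustment: +113 days → 31 July 2020.
Terminal disclaimer: RK-498247 expires on the earlier of 19 August 2020 and 31 July 2020.

2020-07-31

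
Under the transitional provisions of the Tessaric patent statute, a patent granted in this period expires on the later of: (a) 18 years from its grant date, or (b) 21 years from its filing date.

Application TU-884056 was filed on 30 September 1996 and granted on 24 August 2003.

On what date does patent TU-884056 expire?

(a) grant + 18 years → 24 August 2021.
(b) filing + 21 years → 30 September 2017.
Later of the two: 24 August 2021.

August 24, 2021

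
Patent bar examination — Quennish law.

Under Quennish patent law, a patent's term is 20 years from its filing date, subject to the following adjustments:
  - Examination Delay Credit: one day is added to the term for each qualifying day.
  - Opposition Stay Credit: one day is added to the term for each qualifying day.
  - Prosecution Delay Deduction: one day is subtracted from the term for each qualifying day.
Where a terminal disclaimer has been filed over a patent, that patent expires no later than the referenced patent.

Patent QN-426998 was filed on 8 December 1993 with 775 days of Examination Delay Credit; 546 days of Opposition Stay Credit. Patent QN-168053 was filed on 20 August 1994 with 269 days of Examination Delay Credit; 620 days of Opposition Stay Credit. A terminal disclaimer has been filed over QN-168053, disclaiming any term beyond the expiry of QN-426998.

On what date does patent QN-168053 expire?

2017-01-25

Natural term of QN-168053:
  Base: filing + 20 years → 20 August 2014.
  Examination Delay Credit: +269 days → 16 May 2015.
  Opposition Stay Credit: +620 days → 25 January 2017.
Expiry of referenced patent QN-426998:
  Base: filing + 20 years → 8 December 2013.
  Examination Delay Credit: +775 days → 22 January 2016.
  Opposition Stay Credit: +546 days → 21 July 2017.
Terminal disclaimer: QN-168053 expires on the earlier of 25 January 2017 and 21 July 2017.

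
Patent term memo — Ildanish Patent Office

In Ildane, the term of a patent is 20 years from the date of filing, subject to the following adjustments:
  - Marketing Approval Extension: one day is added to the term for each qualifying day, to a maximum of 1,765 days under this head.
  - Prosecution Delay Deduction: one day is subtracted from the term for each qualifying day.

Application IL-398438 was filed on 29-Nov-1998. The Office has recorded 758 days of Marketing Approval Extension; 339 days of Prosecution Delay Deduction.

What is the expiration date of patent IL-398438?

2020-01-22

Base term: filing date + 20 years → 29 November 2018.
Marketing Approval Extension: 758 days (within the 1765-day cap) → +758 days → 26 December 2020.
Prosecution Delay Deduction: −339 days → 22 January 2020.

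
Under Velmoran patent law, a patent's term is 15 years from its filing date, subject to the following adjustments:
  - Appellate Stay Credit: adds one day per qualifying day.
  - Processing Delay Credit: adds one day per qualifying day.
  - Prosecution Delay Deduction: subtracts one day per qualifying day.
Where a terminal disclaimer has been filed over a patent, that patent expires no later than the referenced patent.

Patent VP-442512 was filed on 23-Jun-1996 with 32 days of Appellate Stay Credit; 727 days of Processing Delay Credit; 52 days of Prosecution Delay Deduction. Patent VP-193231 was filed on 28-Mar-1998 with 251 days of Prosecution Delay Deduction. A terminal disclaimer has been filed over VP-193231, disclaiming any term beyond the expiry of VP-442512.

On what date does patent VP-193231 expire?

Natural term of VP-193231:
  Base: filing + 15 years → 28 March 2013.
  Prosecution Delay Deduction: −251 days → 20 July 2012.
Expiry of referenced patent VP-442512:
  Base: filing + 15 years → 23 June 2011.
  Appellate Stay Credit: +32 days → 25 July 2011.
  Processing Delay Credit: +727 days → 21 July 2013.
  Prosecution Delay Deduction: −52 days → 30 May 2013.
Terminal disclaimer: VP-193231 expires on the earlier of 20 July 2012 and 30 May 2013.

July 20, 2012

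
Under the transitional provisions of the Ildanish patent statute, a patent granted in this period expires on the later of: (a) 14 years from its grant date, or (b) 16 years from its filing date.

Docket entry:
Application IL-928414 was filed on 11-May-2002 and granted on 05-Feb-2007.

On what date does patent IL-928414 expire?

February 5, 2021

(a) grant + 14 years → 5 February 2021.
(b) filing + 16 years → 11 May 2018.
Later of the two: 5 February 2021.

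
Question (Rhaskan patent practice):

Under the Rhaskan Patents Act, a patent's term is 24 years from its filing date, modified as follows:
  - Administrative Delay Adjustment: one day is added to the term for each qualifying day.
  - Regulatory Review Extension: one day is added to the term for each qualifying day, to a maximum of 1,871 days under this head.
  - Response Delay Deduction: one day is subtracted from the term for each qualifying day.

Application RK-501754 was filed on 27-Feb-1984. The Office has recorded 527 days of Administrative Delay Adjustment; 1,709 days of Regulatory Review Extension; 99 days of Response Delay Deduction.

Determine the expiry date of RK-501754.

Base term: filing date + 24 years → 27 February 2008.
Administrative Delay Adjustment: +527 days → 7 August 2009.
Regulatory Review Extension: 1709 days (within the 1871-day cap) → +1709 days → 12 April 2014.
Response Delay Deduction: −99 days → 3 January 2014.

January 3, 2014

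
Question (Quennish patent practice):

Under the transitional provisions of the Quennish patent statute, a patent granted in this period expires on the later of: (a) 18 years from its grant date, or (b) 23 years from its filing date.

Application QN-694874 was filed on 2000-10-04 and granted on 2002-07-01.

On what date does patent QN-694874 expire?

(a) grant + 18 years → 1 July 2020.
(b) filing + 23 years → 4 October 2023.
Later of the two: 4 October 2023.

October 4, 2023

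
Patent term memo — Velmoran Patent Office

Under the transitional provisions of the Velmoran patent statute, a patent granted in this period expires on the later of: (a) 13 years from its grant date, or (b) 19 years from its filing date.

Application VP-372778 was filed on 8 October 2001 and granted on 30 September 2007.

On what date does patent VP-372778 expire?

(a) grant + 13 years → 30 September 2020.
(b) filing + 19 years → 8 October 2020.
Later of the two: 8 October 2020.

2020-10-08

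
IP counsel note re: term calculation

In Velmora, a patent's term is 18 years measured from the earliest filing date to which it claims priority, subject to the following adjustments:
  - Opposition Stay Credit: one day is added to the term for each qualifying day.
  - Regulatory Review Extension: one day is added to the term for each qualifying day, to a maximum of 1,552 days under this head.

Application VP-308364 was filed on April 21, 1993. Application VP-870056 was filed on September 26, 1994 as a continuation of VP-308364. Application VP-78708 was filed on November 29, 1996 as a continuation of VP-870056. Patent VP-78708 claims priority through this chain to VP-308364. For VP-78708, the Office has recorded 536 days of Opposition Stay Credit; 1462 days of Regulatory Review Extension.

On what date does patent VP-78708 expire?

Earliest priority filing: 21 April 1993.
Base term: 21 April 1993 + 18 years → 21 April 2011.
Opposition Stay Credit: +536 days → 8 October 2012.
Regulatory Review Extension: 1462 days (within the 1552-day cap) → +1462 days → 9 October 2016.

2016-10-09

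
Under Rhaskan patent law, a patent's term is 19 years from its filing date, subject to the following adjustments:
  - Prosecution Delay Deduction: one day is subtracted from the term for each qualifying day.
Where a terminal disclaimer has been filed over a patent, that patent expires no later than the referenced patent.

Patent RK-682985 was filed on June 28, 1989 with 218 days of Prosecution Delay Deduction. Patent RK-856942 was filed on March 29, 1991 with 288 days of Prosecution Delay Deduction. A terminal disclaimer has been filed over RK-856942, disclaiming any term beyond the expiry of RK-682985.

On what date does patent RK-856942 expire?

2007-11-23

Natural term of RK-856942:
  Base: filing + 19 years → 29 March 2010.
  Prosecution Delay Deduction: −288 days → 14 June 2009.
Expiry of referenced patent RK-682985:
  Base: filing + 19 years → 28 June 2008.
  Prosecution Delay Deduction: −218 days → 23 November 2007.
Terminal disclaimer: RK-856942 expires on the earlier of 14 June 2009 and 23 November 2007.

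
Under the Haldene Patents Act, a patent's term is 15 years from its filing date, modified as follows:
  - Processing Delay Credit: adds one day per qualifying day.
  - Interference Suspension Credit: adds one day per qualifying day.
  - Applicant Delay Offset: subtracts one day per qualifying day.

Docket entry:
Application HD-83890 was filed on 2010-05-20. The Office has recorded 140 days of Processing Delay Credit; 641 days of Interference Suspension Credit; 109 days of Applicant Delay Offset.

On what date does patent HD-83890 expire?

2027-03-23

Base term: filing date + 15 years → 20 May 2025.
Processing Delay Credit: +140 days → 7 October 2025.
Interference Suspension Credit: +641 days → 10 July 2027.
Applicant Delay Offset: −109 days → 23 March 2027.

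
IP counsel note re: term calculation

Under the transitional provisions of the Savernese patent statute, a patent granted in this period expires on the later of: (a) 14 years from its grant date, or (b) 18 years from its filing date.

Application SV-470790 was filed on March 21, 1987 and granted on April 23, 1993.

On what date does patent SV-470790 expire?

(a) grant + 14 years → 23 April 2007.
(b) filing + 18 years → 21 March 2005.
Later of the two: 23 April 2007.

2007-04-23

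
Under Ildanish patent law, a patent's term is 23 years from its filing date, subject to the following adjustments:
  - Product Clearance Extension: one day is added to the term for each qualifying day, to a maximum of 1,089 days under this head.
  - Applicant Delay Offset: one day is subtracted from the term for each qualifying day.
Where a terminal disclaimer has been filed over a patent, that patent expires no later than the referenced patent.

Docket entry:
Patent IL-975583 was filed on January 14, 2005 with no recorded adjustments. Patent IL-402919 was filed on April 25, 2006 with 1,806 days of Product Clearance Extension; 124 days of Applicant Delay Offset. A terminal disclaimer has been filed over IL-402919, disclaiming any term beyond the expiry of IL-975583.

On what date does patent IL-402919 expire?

January 14, 2028

Natural term of IL-402919:
  Base: filing + 23 years → 25 April 2029.
  Product Clearance Extension: 1806 days claimed exceeds the 1089-day cap, so +1089 days → 18 April 2032.
  Applicant Delay Offset: −124 days → 16 December 2031.
Expiry of referenced patent IL-975583:
  Base: filing + 23 years → 14 January 2028.
Terminal disclaimer: IL-402919 expires on the earlier of 16 December 2031 and 14 January 2028.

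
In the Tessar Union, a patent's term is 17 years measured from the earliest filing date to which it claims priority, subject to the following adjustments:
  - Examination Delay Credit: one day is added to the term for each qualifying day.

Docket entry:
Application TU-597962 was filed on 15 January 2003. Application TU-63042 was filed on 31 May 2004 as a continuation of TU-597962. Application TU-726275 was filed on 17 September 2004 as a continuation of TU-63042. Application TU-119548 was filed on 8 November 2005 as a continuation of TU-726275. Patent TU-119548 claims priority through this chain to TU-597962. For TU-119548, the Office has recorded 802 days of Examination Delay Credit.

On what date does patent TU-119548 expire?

Earliest priority filing: 15 January 2003.
Base term: 15 January 2003 + 17 years → 15 January 2020.
Examination Delay Credit: +802 days → 27 March 2022.

2022-03-27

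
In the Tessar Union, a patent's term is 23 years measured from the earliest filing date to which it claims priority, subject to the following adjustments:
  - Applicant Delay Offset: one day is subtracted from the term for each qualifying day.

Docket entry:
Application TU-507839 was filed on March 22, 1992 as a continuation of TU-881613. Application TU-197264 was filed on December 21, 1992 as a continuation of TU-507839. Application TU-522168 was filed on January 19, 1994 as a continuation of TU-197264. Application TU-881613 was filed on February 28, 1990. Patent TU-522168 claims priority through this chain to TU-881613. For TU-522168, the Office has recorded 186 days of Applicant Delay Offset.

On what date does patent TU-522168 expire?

Earliest priority filing: 28 February 1990.
Base term: 28 February 1990 + 23 years → 28 February 2013.
Applicant Delay Offset: −186 days → 26 August 2012.

August 26, 2012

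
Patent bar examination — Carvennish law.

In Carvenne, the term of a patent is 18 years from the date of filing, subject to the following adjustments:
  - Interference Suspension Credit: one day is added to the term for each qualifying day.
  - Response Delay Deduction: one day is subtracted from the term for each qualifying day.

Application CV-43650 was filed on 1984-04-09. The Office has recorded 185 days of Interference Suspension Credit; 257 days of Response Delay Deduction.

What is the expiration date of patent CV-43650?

January 27, 2002

Base term: filing date + 18 years → 9 April 2002.
Interference Suspension Credit: +185 days → 11 October 2002.
Response Delay Deduction: −257 days → 27 January 2002.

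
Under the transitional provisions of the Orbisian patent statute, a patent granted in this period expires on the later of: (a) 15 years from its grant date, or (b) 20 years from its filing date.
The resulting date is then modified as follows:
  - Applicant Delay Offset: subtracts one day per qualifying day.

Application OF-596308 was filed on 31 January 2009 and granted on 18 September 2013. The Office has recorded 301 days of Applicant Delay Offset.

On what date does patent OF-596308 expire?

(a) grant + 15 years → 18 September 2028.
(b) filing + 20 years → 31 January 2029.
Later of the two: 31 January 2029.
Applicant Delay Offset: −301 days → 5 April 2028.

2028-04-05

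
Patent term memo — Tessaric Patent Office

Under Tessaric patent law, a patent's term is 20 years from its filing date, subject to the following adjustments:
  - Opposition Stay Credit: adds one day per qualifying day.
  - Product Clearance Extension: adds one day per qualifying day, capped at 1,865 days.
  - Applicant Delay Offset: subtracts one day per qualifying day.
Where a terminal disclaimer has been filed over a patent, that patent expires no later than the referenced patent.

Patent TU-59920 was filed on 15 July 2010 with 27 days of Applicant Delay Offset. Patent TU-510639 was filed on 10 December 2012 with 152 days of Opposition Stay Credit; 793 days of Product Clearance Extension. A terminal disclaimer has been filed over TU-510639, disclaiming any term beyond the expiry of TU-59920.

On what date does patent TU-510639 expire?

2030-06-18

Natural term of TU-510639:
  Base: filing + 20 years → 10 December 2032.
  Opposition Stay Credit: +152 days → 11 May 2033.
  Product Clearance Extension: 793 days (within the 1865-day cap) → +793 days → 13 July 2035.
Expiry of referenced patent TU-59920:
  Base: filing + 20 years → 15 July 2030.
  Applicant Delay Offset: −27 days → 18 June 2030.
Terminal disclaimer: TU-510639 expires on the earlier of 13 July 2035 and 18 June 2030.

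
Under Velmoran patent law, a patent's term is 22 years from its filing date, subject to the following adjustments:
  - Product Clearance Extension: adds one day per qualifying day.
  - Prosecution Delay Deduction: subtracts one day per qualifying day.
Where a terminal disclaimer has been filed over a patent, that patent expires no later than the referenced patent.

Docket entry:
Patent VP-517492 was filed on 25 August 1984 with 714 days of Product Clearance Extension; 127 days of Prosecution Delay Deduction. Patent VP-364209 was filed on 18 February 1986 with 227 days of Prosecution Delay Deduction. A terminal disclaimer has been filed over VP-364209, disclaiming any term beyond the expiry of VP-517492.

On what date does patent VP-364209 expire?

July 6, 2007

Natural term of VP-364209:
  Base: filing + 22 years → 18 February 2008.
  Prosecution Delay Deduction: −227 days → 6 July 2007.
Expiry of referenced patent VP-517492:
  Base: filing + 22 years → 25 August 2006.
  Product Clearance Extension: +714 days → 8 August 2008.
  Prosecution Delay Deduction: −127 days → 3 April 2008.
Terminal disclaimer: VP-364209 expires on the earlier of 6 July 2007 and 3 April 2008.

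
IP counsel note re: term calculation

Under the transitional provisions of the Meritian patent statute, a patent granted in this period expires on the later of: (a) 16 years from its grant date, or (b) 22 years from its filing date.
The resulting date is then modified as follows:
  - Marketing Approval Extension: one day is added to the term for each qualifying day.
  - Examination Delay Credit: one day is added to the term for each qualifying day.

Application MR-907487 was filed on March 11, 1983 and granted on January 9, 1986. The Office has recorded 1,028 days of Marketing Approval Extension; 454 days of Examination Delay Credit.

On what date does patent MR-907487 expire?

(a) grant + 16 years → 9 January 2002.
(b) filing + 22 years → 11 March 2005.
Later of the two: 11 March 2005.
Marketing Approval Extension: +1028 days → 3 January 2008.
Examination Delay Credit: +454 days → 1 April 2009.

April 1, 2009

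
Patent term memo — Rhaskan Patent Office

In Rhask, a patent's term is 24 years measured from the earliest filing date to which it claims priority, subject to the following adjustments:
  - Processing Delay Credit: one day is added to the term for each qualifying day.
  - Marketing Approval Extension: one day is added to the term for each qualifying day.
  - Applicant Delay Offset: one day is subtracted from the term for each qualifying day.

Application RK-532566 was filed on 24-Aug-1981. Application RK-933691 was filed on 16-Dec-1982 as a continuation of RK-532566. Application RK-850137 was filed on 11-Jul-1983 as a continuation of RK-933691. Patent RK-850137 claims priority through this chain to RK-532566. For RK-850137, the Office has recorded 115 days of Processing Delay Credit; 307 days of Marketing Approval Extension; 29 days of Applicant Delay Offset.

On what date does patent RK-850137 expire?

2006-09-21

Earliest priority filing: 24 August 1981.
Base term: 24 August 1981 + 24 years → 24 August 2005.
Processing Delay Credit: +115 days → 17 December 2005.
Marketing Approval Extension: +307 days → 20 October 2006.
Applicant Delay Offset: −29 days → 21 September 2006.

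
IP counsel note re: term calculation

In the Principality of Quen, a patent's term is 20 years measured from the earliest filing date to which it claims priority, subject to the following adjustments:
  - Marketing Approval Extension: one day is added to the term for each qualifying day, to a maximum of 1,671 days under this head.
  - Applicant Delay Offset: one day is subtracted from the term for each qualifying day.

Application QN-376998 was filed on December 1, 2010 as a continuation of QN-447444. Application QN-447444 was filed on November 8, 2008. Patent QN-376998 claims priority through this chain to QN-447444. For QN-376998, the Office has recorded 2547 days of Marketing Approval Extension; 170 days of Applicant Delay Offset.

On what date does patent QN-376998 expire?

December 18, 2032

Earliest priority filing: 8 November 2008.
Base term: 8 November 2008 + 20 years → 8 November 2028.
Marketing Approval Extension: 2547 days claimed exceeds the 1671-day cap, so +1671 days → 6 June 2033.
Applicant Delay Offset: −170 days → 18 December 2032.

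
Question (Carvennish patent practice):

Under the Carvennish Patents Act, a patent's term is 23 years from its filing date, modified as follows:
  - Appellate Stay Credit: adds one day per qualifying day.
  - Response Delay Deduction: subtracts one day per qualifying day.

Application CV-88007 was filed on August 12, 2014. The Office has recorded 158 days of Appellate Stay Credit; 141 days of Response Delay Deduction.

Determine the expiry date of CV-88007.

Base term: filing date + 23 years → 12 August 2037.
Appellate Stay Credit: +158 days → 17 January 2038.
Response Delay Deduction: −141 days → 29 August 2037.

August 29, 2037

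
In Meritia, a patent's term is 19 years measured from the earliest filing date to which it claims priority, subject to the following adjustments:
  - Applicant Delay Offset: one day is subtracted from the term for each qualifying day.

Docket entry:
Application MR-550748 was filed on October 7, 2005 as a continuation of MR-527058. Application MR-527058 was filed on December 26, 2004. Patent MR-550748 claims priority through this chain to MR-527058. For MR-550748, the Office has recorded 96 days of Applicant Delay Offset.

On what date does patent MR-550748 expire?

September 21, 2023

Earliest priority filing: 26 December 2004.
Base term: 26 December 2004 + 19 years → 26 December 2023.
Applicant Delay Offset: −96 days → 21 September 2023.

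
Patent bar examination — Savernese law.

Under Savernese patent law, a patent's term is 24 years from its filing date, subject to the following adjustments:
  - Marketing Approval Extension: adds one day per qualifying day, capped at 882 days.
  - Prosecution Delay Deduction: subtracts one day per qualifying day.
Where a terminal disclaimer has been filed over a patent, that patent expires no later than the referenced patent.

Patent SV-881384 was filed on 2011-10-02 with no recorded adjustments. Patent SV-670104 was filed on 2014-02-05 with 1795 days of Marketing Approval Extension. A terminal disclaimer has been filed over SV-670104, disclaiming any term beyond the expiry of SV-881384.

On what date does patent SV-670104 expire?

Natural term of SV-670104:
  Base: filing + 24 years → 5 February 2038.
  Marketing Approval Extension: 1795 days claimed exceeds the 882-day cap, so +882 days → 6 July 2040.
Expiry of referenced patent SV-881384:
  Base: filing + 24 years → 2 October 2035.
Terminal disclaimer: SV-670104 expires on the earlier of 6 July 2040 and 2 October 2035.

2035-10-02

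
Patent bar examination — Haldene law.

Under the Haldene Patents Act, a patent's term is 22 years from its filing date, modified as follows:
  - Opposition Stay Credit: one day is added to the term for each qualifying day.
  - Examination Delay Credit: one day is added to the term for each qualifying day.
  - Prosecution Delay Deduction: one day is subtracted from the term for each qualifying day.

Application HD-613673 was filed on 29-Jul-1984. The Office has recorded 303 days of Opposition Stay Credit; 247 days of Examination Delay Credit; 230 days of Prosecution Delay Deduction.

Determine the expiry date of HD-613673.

Base term: filing date + 22 years → 29 July 2006.
Opposition Stay Credit: +303 days → 28 May 2007.
Examination Delay Credit: +247 days → 30 January 2008.
Prosecution Delay Deduction: −230 days → 14 June 2007.

June 14, 2007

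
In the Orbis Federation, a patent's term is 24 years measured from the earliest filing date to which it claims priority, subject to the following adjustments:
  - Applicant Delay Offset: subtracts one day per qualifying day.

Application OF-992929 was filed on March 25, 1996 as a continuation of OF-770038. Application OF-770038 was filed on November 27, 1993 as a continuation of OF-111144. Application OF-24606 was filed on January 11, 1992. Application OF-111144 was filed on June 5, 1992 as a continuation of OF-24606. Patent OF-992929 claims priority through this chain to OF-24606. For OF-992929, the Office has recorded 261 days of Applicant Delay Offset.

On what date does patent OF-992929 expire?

Earliest priority filing: 11 January 1992.
Base term: 11 January 1992 + 24 years → 11 January 2016.
Applicant Delay Offset: −261 days → 25 April 2015.

April 25, 2015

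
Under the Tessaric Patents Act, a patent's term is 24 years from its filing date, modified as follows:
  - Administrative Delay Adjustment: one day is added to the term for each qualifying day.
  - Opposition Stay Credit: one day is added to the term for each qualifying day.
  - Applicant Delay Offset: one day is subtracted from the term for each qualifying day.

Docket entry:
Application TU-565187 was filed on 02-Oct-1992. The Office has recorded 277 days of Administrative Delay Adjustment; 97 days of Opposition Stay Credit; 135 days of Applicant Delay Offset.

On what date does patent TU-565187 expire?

Base term: filing date + 24 years → 2 October 2016.
Administrative Delay Adjustment: +277 days → 6 July 2017.
Opposition Stay Credit: +97 days → 11 October 2017.
Applicant Delay Offset: −135 days → 29 May 2017.

2017-05-29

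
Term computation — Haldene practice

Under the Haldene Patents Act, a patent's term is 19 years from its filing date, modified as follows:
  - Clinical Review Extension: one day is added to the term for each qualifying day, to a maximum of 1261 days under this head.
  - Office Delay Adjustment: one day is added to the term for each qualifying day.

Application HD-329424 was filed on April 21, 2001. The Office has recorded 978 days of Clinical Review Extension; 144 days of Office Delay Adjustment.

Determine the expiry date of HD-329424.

May 18, 2023

Base term: filing date + 19 years → 21 April 2020.
Clinical Review Extension: 978 days (within the 1261-day cap) → +978 days → 25 December 2022.
Office Delay Adjustment: +144 days → 18 May 2023.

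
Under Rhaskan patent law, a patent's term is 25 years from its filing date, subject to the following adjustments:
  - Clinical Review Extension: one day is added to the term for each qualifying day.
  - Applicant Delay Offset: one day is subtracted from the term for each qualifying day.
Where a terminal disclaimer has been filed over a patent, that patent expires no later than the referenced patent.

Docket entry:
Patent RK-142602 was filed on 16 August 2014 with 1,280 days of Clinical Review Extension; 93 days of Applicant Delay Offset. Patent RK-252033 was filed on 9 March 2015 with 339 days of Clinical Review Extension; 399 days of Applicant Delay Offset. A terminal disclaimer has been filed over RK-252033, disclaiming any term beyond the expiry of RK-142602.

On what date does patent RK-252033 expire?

Natural term of RK-252033:
  Base: filing + 25 years → 9 March 2040.
  Clinical Review Extension: +339 days → 11 February 2041.
  Applicant Delay Offset: −399 days → 9 January 2040.
Expiry of referenced patent RK-142602:
  Base: filing + 25 years → 16 August 2039.
  Clinical Review Extension: +1280 days → 16 February 2043.
  Applicant Delay Offset: −93 days → 15 November 2042.
Terminal disclaimer: RK-252033 expires on the earlier of 9 January 2040 and 15 November 2042.

January 9, 2040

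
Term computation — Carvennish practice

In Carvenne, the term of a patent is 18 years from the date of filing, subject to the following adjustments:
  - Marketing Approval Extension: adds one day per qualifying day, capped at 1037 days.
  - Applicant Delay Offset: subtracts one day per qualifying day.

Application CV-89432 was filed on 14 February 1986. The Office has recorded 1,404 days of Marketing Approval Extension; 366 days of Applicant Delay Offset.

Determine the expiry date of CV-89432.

December 16, 2005

Base term: filing date + 18 years → 14 February 2004.
Marketing Approval Extension: 1404 days claimed exceeds the 1037-day cap, so +1037 days → 17 December 2006.
Applicant Delay Offset: −366 days → 16 December 2005.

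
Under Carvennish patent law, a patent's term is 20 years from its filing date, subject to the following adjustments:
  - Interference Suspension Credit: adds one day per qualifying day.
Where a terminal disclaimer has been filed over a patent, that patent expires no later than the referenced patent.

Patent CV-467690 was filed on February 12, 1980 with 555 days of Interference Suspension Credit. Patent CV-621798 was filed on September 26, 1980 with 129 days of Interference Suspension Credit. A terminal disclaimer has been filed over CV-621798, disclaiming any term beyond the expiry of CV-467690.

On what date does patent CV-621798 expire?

Natural term of CV-621798:
  Base: filing + 20 years → 26 September 2000.
  Interference Suspension Credit: +129 days → 2 February 2001.
Expiry of referenced patent CV-467690:
  Base: filing + 20 years → 12 February 2000.
  Interference Suspension Credit: +555 days → 20 August 2001.
Terminal disclaimer: CV-621798 expires on the earlier of 2 February 2001 and 20 August 2001.

February 2, 2001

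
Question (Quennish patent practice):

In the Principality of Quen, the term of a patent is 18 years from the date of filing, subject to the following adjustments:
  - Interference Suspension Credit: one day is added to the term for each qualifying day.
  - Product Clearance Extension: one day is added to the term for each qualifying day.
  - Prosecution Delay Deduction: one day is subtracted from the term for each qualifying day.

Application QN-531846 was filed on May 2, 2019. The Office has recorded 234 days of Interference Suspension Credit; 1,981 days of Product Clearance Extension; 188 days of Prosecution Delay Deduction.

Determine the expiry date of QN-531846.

Base term: filing date + 18 years → 2 May 2037.
Interference Suspension Credit: +234 days → 22 December 2037.
Product Clearance Extension: +1981 days → 26 May 2043.
Prosecution Delay Deduction: −188 days → 19 November 2042.

November 19, 2042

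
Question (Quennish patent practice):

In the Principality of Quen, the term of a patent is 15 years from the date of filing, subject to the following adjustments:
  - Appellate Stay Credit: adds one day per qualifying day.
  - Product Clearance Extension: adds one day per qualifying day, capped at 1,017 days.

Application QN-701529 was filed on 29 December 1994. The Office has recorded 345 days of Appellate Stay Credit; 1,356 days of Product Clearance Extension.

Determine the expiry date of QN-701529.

Base term: filing date + 15 years → 29 December 2009.
Appellate Stay Credit: +345 days → 9 December 2010.
Product Clearance Extension: 1356 days claimed exceeds the 1017-day cap, so +1017 days → 21 September 2013.

September 21, 2013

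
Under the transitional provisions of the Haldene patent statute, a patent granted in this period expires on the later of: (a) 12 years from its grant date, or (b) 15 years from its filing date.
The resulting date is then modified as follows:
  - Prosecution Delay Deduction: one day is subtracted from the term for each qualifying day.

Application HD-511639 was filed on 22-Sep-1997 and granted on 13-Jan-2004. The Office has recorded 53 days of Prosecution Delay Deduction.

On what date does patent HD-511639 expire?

November 21, 2015

(a) grant + 12 years → 13 January 2016.
(b) filing + 15 years → 22 September 2012.
Later of the two: 13 January 2016.
Prosecution Delay Deduction: −53 days → 21 November 2015.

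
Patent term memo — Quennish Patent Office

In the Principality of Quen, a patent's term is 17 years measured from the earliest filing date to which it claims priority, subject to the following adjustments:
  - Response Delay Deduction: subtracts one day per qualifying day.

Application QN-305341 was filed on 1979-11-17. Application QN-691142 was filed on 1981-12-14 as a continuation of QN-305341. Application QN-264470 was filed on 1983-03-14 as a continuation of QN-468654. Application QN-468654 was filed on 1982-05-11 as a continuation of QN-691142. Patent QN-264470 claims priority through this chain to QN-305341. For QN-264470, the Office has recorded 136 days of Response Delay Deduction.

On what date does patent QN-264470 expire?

1996-07-04

Earliest priority filing: 17 November 1979.
Base term: 17 November 1979 + 17 years → 17 November 1996.
Response Delay Deduction: −136 days → 4 July 1996.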